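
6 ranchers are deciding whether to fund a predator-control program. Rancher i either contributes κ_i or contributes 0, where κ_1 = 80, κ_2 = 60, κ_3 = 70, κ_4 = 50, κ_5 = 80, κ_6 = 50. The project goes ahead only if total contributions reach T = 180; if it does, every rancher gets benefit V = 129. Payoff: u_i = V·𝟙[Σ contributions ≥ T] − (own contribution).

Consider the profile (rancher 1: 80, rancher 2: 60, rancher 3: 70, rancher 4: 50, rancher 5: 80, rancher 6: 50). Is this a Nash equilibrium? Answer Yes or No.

Total = 390 ≥ 180: provided.
Rancher 1 (pledges 80, payoff 49): dropping to 0 → total 310, payoff 129. Profitable deviation.

No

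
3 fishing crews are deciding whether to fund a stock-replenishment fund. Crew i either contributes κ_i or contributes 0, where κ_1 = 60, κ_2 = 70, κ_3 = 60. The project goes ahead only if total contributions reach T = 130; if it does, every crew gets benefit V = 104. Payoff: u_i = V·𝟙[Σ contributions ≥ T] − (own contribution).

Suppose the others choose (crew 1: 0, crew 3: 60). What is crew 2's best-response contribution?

Others' total = 60. Contributing 70 brings total to 130 ≥ 130: gain V − κ_2 = 34.
Best response: 70.

70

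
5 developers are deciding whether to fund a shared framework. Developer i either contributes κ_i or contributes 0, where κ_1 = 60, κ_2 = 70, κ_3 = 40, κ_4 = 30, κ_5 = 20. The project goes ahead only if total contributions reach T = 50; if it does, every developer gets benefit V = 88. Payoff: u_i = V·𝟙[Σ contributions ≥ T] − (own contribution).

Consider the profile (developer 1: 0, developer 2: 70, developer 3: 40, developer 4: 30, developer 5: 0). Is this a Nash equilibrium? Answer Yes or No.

Total = 140 ≥ 50: provided.
Developer 1 (pledges 0, payoff 88): pledging 60 → total 200, payoff 28. No gain.
Developer 2 (pledges 70, payoff 18): dropping to 0 → total 70, payoff 88. Profitable deviation.

No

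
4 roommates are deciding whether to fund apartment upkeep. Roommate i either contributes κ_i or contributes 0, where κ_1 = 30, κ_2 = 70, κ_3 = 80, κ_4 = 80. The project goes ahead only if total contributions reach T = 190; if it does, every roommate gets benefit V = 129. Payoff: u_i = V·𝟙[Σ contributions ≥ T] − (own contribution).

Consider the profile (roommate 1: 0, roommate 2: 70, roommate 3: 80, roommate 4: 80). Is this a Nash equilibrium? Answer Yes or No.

Total = 230 ≥ 190: provided.
Roommate 1 (pledges 0, payoff 129): pledging 30 → total 260, payoff 99. No gain.
Roommate 2 (pledges 70, payoff 59): dropping to 0 → total 160, payoff 0. No gain.
Roommate 3 (pledges 80, payoff 49): dropping to 0 → total 150, payoff 0. No gain.
Roommate 4 (pledges 80, payoff 49): dropping to 0 → total 150, payoff 0. No gain.

Yes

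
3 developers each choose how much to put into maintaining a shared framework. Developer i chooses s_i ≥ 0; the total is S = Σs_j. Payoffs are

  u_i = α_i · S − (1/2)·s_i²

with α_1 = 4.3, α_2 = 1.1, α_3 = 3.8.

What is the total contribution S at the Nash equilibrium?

Developer i's FOC: ∂u_i/∂s_i = α_i − s_i = 0, so s_i* = α_i.
NE contributions = (4.3, 1.1, 3.8); S = 9.2.

9.2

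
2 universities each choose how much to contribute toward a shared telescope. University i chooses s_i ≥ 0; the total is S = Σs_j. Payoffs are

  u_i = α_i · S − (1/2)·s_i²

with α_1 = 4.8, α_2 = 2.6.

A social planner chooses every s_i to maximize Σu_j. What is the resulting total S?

14.8

Planner FOC: ∂(Σu_j)/∂s_i = (Σα_j) − s_i = 0, so s_i^SO = Σα_j = 7.4 for every i; S^SO = 14.8.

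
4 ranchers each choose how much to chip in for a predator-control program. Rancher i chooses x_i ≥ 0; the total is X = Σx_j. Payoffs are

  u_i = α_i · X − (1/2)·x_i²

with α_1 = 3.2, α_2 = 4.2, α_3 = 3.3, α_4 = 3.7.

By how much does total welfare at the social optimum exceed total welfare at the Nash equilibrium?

233.59

Rancher i's FOC: ∂u_i/∂x_i = α_i − x_i = 0, so x_i* = α_i.
NE contributions = (3.2, 4.2, 3.3, 3.7); X = 14.4.
W^NE = (Σα)·X − ½Σα_i² = 14.4² − ½·52.46 = 181.13.
Planner sets x_i = Σα_j = 14.4 for every i, so X^SO = 4·14.4 = 57.6.
W^SO = (Σα)·X^SO − ½·4·(Σα)² = (4/2)·14.4² = 414.72.
Deadweight loss = W^SO − W^NE = 233.59.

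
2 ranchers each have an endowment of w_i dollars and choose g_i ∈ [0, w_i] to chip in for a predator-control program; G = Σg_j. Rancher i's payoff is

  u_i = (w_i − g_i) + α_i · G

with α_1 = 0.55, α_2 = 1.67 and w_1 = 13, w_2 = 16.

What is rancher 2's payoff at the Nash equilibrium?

∂u_i/∂g_i = α_i − 1, so rancher i contributes w_i if α_i > 1, else 0.
α_i > 1 for i ∈ {2}; NE contributions (0, 16), G = 16.
u_2 = (16 − 16) + 1.67·16 = 26.72.

26.72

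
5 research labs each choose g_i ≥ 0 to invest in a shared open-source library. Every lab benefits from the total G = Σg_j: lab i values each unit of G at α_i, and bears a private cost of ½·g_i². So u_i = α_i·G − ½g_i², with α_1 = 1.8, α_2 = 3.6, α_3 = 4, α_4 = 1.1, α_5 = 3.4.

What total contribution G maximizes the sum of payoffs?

69.5

Planner FOC: ∂(Σu_j)/∂g_i = (Σα_j) − g_i = 0, so g_i^SO = Σα_j = 13.9 for every i; G^SO = 69.5.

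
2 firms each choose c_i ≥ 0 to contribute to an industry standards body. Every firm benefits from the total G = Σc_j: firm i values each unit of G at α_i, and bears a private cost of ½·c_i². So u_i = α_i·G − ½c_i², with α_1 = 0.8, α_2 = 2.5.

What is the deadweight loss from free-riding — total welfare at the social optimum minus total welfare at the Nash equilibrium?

Firm i's FOC: ∂u_i/∂c_i = α_i − c_i = 0, so c_i* = α_i.
NE contributions = (0.8, 2.5); G = 3.3.
W^NE = (Σα)·G − ½Σα_i² = 3.3² − ½·6.89 = 7.445.
Planner sets c_i = Σα_j = 3.3 for every i, so G^SO = 2·3.3 = 6.6.
W^SO = (Σα)·G^SO − ½·2·(Σα)² = (2/2)·3.3² = 10.89.
Deadweight loss = W^SO − W^NE = 3.445.

3.445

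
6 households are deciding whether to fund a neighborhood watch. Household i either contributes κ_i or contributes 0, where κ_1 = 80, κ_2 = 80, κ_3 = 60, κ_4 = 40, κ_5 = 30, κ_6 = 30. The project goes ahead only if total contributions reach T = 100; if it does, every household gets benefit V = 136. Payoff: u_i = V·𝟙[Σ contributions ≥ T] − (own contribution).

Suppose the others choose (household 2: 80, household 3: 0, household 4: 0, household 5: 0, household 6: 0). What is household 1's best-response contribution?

Others' total = 80. Contributing 80 brings total to 160 ≥ 100: gain V − κ_1 = 56.
Best response: 80.

80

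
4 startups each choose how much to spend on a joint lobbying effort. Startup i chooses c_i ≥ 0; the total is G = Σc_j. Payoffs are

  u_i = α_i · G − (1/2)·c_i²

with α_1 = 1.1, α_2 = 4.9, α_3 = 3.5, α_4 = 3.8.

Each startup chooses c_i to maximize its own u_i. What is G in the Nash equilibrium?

13.3

Startup i's FOC: ∂u_i/∂c_i = α_i − c_i = 0, so c_i* = α_i.
NE contributions = (1.1, 4.9, 3.5, 3.8); G = 13.3.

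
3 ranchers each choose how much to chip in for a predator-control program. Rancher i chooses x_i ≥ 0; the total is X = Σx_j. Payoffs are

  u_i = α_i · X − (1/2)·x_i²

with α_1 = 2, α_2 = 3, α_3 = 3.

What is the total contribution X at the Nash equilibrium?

Rancher i's FOC: ∂u_i/∂x_i = α_i − x_i = 0, so x_i* = α_i.
NE contributions = (2, 3, 3); X = 8.

8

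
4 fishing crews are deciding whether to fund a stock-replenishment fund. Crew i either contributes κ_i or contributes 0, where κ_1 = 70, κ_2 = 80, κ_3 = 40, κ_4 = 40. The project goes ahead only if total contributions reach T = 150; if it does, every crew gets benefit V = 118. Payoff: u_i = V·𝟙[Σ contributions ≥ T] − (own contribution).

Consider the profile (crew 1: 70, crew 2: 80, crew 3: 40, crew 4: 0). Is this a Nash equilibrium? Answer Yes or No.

No

Total = 190 ≥ 150: provided.
Crew 1 (pledges 70, payoff 48): dropping to 0 → total 120, payoff 0. No gain.
Crew 2 (pledges 80, payoff 38): dropping to 0 → total 110, payoff 0. No gain.
Crew 3 (pledges 40, payoff 78): dropping to 0 → total 150, payoff 118. Profitable deviation.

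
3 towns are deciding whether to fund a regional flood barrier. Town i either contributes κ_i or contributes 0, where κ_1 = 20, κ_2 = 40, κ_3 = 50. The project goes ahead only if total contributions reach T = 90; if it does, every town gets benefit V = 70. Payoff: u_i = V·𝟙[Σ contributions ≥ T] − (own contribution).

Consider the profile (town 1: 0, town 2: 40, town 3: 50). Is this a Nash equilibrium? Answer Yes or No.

Total = 90 ≥ 90: provided.
Town 1 (pledges 0, payoff 70): pledging 20 → total 110, payoff 50. No gain.
Town 2 (pledges 40, payoff 30): dropping to 0 → total 50, payoff 0. No gain.
Town 3 (pledges 50, payoff 20): dropping to 0 → total 40, payoff 0. No gain.

Yes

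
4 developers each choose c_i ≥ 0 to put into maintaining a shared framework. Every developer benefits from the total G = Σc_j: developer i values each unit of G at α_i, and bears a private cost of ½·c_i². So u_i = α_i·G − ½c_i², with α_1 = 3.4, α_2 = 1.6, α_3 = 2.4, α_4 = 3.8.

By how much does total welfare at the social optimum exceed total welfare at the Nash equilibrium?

142.6

Developer i's FOC: ∂u_i/∂c_i = α_i − c_i = 0, so c_i* = α_i.
NE contributions = (3.4, 1.6, 2.4, 3.8); G = 11.2.
W^NE = (Σα)·G − ½Σα_i² = 11.2² − ½·34.32 = 108.28.
Planner sets c_i = Σα_j = 11.2 for every i, so G^SO = 4·11.2 = 44.8.
W^SO = (Σα)·G^SO − ½·4·(Σα)² = (4/2)·11.2² = 250.88.
Deadweight loss = W^SO − W^NE = 142.6.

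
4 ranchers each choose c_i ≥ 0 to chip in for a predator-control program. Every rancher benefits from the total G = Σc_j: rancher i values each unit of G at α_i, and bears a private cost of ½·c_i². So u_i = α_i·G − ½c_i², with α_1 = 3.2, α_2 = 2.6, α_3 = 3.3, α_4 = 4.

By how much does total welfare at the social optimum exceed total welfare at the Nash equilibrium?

193.555

Rancher i's FOC: ∂u_i/∂c_i = α_i − c_i = 0, so c_i* = α_i.
NE contributions = (3.2, 2.6, 3.3, 4); G = 13.1.
W^NE = (Σα)·G − ½Σα_i² = 13.1² − ½·43.89 = 149.665.
Planner sets c_i = Σα_j = 13.1 for every i, so G^SO = 4·13.1 = 52.4.
W^SO = (Σα)·G^SO − ½·4·(Σα)² = (4/2)·13.1² = 343.22.
Deadweight loss = W^SO − W^NE = 193.555.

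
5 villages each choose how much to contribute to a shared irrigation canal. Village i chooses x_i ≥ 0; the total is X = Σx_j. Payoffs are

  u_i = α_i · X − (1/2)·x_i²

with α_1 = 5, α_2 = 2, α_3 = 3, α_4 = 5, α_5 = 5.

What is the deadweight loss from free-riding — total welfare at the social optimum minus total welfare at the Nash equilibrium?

644

Village i's FOC: ∂u_i/∂x_i = α_i − x_i = 0, so x_i* = α_i.
NE contributions = (5, 2, 3, 5, 5); X = 20.
W^NE = (Σα)·X − ½Σα_i² = 20² − ½·88 = 356.
Planner sets x_i = Σα_j = 20 for every i, so X^SO = 5·20 = 100.
W^SO = (Σα)·X^SO − ½·5·(Σα)² = (5/2)·20² = 1000.
Deadweight loss = W^SO − W^NE = 644.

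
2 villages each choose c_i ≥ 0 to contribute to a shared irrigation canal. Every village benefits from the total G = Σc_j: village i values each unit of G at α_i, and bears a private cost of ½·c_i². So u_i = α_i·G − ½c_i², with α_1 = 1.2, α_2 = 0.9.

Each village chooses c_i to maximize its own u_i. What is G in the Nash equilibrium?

Village i's FOC: ∂u_i/∂c_i = α_i − c_i = 0, so c_i* = α_i.
NE contributions = (1.2, 0.9); G = 2.1.

2.1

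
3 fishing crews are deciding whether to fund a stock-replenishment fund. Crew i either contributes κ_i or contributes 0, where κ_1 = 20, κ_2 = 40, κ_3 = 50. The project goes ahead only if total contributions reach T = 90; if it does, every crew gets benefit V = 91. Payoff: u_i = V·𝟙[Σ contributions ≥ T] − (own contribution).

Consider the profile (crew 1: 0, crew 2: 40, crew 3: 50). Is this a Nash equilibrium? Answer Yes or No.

Yes

Total = 90 ≥ 90: provided.
Crew 1 (pledges 0, payoff 91): pledging 20 → total 110, payoff 71. No gain.
Crew 2 (pledges 40, payoff 51): dropping to 0 → total 50, payoff 0. No gain.
Crew 3 (pledges 50, payoff 41): dropping to 0 → total 40, payoff 0. No gain.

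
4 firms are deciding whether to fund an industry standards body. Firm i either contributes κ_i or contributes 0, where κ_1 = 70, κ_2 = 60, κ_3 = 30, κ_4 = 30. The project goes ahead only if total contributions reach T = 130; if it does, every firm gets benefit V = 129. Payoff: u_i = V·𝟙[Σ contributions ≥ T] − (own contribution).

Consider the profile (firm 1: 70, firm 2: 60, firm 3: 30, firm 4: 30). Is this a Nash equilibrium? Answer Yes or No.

Total = 190 ≥ 130: provided.
Firm 1 (pledges 70, payoff 59): dropping to 0 → total 120, payoff 0. No gain.
Firm 2 (pledges 60, payoff 69): dropping to 0 → total 130, payoff 129. Profitable deviation.

No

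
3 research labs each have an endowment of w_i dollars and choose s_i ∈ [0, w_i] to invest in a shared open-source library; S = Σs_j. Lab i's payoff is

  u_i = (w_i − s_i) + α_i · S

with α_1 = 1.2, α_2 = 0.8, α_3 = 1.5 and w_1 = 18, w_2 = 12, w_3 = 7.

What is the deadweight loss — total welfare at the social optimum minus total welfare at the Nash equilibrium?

∂u_i/∂s_i = α_i − 1, so lab i contributes w_i if α_i > 1, else 0.
α_i > 1 for i ∈ {1, 3}; NE contributions (18, 0, 7), S = 25.
W^NE = Σw_i − S^NE + (Σα_i)·S^NE = 37 + 2.5·25 = 99.5.
Planner: ∂(Σu_j)/∂s_i = Σα_j − 1 = 2.5 > 0, so everyone contributes w_i; S^SO = 37, W^SO = 37 + 2.5·37 = 129.5.
Deadweight loss = 30.

30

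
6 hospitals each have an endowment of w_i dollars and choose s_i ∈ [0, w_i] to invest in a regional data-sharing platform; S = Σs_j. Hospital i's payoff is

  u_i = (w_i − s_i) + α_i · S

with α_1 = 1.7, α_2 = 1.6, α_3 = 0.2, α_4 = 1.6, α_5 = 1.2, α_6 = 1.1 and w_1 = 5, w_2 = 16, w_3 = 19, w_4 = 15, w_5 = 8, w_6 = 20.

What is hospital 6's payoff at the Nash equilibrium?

∂u_i/∂s_i = α_i − 1, so hospital i contributes w_i if α_i > 1, else 0.
α_i > 1 for i ∈ {1, 2, 4, 5, 6}; NE contributions (5, 16, 0, 15, 8, 20), S = 64.
u_6 = (20 − 20) + 1.1·64 = 70.4.

70.4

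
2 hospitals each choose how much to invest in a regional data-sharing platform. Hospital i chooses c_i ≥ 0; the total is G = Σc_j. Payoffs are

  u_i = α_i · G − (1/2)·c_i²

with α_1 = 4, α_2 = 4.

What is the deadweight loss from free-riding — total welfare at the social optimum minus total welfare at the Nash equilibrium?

Hospital i's FOC: ∂u_i/∂c_i = α_i − c_i = 0, so c_i* = α_i.
NE contributions = (4, 4); G = 8.
W^NE = (Σα)·G − ½Σα_i² = 8² − ½·32 = 48.
Planner sets c_i = Σα_j = 8 for every i, so G^SO = 2·8 = 16.
W^SO = (Σα)·G^SO − ½·2·(Σα)² = (2/2)·8² = 64.
Deadweight loss = W^SO − W^NE = 16.

16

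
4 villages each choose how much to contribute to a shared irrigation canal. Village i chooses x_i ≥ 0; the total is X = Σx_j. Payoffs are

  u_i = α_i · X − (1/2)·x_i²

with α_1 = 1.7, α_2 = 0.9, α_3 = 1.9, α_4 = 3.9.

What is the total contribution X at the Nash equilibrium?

Village i's FOC: ∂u_i/∂x_i = α_i − x_i = 0, so x_i* = α_i.
NE contributions = (1.7, 0.9, 1.9, 3.9); X = 8.4.

8.4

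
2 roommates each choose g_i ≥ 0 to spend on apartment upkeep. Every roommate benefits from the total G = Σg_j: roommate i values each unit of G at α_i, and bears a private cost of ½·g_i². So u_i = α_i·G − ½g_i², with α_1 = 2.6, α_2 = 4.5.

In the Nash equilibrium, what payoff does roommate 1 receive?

Roommate i's FOC: ∂u_i/∂g_i = α_i − g_i = 0, so g_i* = α_i.
NE contributions = (2.6, 4.5); G = 7.1.
u_1 = α_1·G − ½·(g_1)² = 2.6·7.1 − ½·2.6² = 15.08.

15.08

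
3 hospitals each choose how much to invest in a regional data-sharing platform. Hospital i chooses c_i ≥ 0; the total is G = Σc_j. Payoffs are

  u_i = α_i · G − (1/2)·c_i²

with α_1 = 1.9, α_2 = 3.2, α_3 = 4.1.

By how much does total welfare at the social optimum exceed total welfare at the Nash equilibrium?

57.65

Hospital i's FOC: ∂u_i/∂c_i = α_i − c_i = 0, so c_i* = α_i.
NE contributions = (1.9, 3.2, 4.1); G = 9.2.
W^NE = (Σα)·G − ½Σα_i² = 9.2² − ½·30.66 = 69.31.
Planner sets c_i = Σα_j = 9.2 for every i, so G^SO = 3·9.2 = 27.6.
W^SO = (Σα)·G^SO − ½·3·(Σα)² = (3/2)·9.2² = 126.96.
Deadweight loss = W^SO − W^NE = 57.65.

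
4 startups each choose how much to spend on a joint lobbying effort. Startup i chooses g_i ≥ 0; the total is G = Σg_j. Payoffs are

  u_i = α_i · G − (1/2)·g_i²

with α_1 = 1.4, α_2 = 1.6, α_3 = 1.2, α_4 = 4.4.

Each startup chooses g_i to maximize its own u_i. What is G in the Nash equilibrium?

Startup i's FOC: ∂u_i/∂g_i = α_i − g_i = 0, so g_i* = α_i.
NE contributions = (1.4, 1.6, 1.2, 4.4); G = 8.6.

8.6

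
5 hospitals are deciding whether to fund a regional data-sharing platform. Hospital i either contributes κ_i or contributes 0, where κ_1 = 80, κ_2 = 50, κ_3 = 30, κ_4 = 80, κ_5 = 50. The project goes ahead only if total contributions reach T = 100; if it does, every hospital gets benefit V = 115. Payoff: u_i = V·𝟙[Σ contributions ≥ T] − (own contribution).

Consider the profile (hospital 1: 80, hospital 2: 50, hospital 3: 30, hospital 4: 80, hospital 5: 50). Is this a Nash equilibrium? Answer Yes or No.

Total = 290 ≥ 100: provided.
Hospital 1 (pledges 80, payoff 35): dropping to 0 → total 210, payoff 115. Profitable deviation.

No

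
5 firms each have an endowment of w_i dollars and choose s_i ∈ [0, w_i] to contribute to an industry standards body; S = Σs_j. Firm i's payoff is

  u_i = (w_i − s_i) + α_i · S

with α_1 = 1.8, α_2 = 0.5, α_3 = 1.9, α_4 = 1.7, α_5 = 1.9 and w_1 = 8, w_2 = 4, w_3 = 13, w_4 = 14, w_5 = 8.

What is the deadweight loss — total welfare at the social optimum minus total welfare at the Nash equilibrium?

27.2

∂u_i/∂s_i = α_i − 1, so firm i contributes w_i if α_i > 1, else 0.
α_i > 1 for i ∈ {1, 3, 4, 5}; NE contributions (8, 0, 13, 14, 8), S = 43.
W^NE = Σw_i − S^NE + (Σα_i)·S^NE = 47 + 6.8·43 = 339.4.
Planner: ∂(Σu_j)/∂s_i = Σα_j − 1 = 6.8 > 0, so everyone contributes w_i; S^SO = 47, W^SO = 47 + 6.8·47 = 366.6.
Deadweight loss = 27.2.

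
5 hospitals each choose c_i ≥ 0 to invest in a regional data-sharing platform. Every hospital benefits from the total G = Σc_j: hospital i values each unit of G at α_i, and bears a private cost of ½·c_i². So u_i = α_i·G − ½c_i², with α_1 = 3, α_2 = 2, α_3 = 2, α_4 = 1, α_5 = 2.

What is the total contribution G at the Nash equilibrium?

10

Hospital i's FOC: ∂u_i/∂c_i = α_i − c_i = 0, so c_i* = α_i.
NE contributions = (3, 2, 2, 1, 2); G = 10.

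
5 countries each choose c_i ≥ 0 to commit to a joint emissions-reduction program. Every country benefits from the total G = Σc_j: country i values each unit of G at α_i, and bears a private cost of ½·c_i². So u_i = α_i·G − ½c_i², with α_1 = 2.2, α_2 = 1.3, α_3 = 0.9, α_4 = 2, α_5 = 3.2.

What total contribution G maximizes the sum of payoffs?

48

Planner FOC: ∂(Σu_j)/∂c_i = (Σα_j) − c_i = 0, so c_i^SO = Σα_j = 9.6 for every i; G^SO = 48.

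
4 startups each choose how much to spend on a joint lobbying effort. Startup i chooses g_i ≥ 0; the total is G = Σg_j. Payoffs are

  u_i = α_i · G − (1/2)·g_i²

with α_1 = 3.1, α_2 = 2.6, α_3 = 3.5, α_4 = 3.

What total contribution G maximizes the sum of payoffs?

Planner FOC: ∂(Σu_j)/∂g_i = (Σα_j) − g_i = 0, so g_i^SO = Σα_j = 12.2 for every i; G^SO = 48.8.

48.8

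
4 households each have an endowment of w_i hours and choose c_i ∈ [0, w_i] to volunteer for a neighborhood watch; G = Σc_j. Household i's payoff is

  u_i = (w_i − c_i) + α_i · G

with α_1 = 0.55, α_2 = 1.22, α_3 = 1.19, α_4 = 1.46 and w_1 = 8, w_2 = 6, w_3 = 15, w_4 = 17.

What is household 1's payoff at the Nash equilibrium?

∂u_i/∂c_i = α_i − 1, so household i contributes w_i if α_i > 1, else 0.
α_i > 1 for i ∈ {2, 3, 4}; NE contributions (0, 6, 15, 17), G = 38.
u_1 = (8 − 0) + 0.55·38 = 28.9.

28.9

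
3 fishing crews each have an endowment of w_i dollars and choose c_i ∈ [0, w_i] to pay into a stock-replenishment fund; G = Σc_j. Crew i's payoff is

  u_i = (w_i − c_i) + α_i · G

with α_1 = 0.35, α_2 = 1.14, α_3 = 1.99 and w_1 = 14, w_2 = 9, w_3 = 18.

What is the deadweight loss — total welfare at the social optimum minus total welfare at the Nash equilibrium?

∂u_i/∂c_i = α_i − 1, so crew i contributes w_i if α_i > 1, else 0.
α_i > 1 for i ∈ {2, 3}; NE contributions (0, 9, 18), G = 27.
W^NE = Σw_i − G^NE + (Σα_i)·G^NE = 41 + 2.48·27 = 107.96.
Planner: ∂(Σu_j)/∂c_i = Σα_j − 1 = 2.48 > 0, so everyone contributes w_i; G^SO = 41, W^SO = 41 + 2.48·41 = 142.68.
Deadweight loss = 34.72.

34.72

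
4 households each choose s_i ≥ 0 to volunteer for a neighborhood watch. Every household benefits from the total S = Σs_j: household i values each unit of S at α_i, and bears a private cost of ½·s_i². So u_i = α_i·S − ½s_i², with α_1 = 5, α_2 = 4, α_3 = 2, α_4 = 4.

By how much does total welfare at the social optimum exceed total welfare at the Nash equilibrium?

Household i's FOC: ∂u_i/∂s_i = α_i − s_i = 0, so s_i* = α_i.
NE contributions = (5, 4, 2, 4); S = 15.
W^NE = (Σα)·S − ½Σα_i² = 15² − ½·61 = 194.5.
Planner sets s_i = Σα_j = 15 for every i, so S^SO = 4·15 = 60.
W^SO = (Σα)·S^SO − ½·4·(Σα)² = (4/2)·15² = 450.
Deadweight loss = W^SO − W^NE = 255.5.

255.5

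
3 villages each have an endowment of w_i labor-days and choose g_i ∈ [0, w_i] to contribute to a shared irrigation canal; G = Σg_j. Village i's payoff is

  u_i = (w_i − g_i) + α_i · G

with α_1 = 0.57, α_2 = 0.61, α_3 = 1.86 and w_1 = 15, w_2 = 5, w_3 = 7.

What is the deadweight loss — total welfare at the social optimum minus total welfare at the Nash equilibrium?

40.8

∂u_i/∂g_i = α_i − 1, so village i contributes w_i if α_i > 1, else 0.
α_i > 1 for i ∈ {3}; NE contributions (0, 0, 7), G = 7.
W^NE = Σw_i − G^NE + (Σα_i)·G^NE = 27 + 2.04·7 = 41.28.
Planner: ∂(Σu_j)/∂g_i = Σα_j − 1 = 2.04 > 0, so everyone contributes w_i; G^SO = 27, W^SO = 27 + 2.04·27 = 82.08.
Deadweight loss = 40.8.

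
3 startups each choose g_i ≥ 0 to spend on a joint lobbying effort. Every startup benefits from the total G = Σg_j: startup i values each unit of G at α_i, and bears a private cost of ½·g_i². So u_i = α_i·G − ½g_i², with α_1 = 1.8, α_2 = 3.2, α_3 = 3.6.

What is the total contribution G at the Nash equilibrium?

Startup i's FOC: ∂u_i/∂g_i = α_i − g_i = 0, so g_i* = α_i.
NE contributions = (1.8, 3.2, 3.6); G = 8.6.

8.6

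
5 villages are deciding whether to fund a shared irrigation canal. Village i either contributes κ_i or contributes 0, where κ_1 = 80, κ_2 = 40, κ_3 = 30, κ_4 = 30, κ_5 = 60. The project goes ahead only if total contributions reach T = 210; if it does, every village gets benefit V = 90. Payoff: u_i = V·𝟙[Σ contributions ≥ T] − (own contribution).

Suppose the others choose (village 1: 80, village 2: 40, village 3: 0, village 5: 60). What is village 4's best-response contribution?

30

Others' total = 180. Contributing 30 brings total to 210 ≥ 210: gain V − κ_4 = 60.
Best response: 30.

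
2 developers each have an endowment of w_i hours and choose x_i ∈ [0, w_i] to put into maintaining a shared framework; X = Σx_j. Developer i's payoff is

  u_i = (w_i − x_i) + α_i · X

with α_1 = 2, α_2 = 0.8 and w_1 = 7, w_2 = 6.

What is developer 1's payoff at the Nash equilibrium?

14

∂u_i/∂x_i = α_i − 1, so developer i contributes w_i if α_i > 1, else 0.
α_i > 1 for i ∈ {1}; NE contributions (7, 0), X = 7.
u_1 = (7 − 7) + 2·7 = 14.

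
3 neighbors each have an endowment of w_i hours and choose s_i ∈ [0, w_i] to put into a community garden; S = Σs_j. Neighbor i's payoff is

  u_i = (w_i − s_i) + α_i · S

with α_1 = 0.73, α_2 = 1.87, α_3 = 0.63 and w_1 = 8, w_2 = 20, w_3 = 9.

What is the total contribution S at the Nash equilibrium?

∂u_i/∂s_i = α_i − 1, so neighbor i contributes w_i if α_i > 1, else 0.
α_i > 1 for i ∈ {2}; NE contributions (0, 20, 0), S = 20.

20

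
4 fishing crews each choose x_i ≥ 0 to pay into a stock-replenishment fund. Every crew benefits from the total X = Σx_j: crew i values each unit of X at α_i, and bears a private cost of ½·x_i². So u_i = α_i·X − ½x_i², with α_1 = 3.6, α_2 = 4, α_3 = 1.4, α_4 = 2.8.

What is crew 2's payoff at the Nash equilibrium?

39.2

Crew i's FOC: ∂u_i/∂x_i = α_i − x_i = 0, so x_i* = α_i.
NE contributions = (3.6, 4, 1.4, 2.8); X = 11.8.
u_2 = α_2·X − ½·(x_2)² = 4·11.8 − ½·4² = 39.2.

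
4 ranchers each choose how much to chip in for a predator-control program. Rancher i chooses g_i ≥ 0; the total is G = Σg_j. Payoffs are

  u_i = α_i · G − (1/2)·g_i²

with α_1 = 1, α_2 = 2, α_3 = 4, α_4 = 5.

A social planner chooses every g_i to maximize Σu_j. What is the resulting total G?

Planner FOC: ∂(Σu_j)/∂g_i = (Σα_j) − g_i = 0, so g_i^SO = Σα_j = 12 for every i; G^SO = 48.

48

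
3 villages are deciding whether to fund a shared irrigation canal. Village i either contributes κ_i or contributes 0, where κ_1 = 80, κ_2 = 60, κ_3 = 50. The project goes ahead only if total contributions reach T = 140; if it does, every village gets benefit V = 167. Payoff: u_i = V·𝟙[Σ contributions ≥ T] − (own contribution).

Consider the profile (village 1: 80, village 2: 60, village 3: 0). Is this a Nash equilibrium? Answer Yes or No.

Total = 140 ≥ 140: provided.
Village 1 (pledges 80, payoff 87): dropping to 0 → total 60, payoff 0. No gain.
Village 2 (pledges 60, payoff 107): dropping to 0 → total 80, payoff 0. No gain.
Village 3 (pledges 0, payoff 167): pledging 50 → total 190, payoff 117. No gain.

Yes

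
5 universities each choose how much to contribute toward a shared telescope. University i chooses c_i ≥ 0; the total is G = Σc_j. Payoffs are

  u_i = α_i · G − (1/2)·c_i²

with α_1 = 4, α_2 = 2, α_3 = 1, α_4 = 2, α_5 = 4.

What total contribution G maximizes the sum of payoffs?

65

Planner FOC: ∂(Σu_j)/∂c_i = (Σα_j) − c_i = 0, so c_i^SO = Σα_j = 13 for every i; G^SO = 65.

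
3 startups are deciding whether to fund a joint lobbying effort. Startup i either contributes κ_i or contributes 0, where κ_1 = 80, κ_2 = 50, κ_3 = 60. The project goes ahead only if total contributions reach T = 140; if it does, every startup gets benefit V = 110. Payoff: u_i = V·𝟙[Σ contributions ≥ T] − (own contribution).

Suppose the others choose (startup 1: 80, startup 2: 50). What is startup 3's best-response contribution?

60

Others' total = 130. Contributing 60 brings total to 190 ≥ 140: gain V − κ_3 = 50.
Best response: 60.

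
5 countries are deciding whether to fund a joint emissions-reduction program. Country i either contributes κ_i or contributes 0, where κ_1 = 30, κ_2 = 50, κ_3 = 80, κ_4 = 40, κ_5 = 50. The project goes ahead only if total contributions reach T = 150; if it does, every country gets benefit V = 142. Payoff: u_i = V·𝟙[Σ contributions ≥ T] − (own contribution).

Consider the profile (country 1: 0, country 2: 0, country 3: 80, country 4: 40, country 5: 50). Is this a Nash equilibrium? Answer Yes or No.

Total = 170 ≥ 150: provided.
Country 1 (pledges 0, payoff 142): pledging 30 → total 200, payoff 112. No gain.
Country 2 (pledges 0, payoff 142): pledging 50 → total 220, payoff 92. No gain.
Country 3 (pledges 80, payoff 62): dropping to 0 → total 90, payoff 0. No gain.
Country 4 (pledges 40, payoff 102): dropping to 0 → total 130, payoff 0. No gain.
Country 5 (pledges 50, payoff 92): dropping to 0 → total 120, payoff 0. No gain.

Yes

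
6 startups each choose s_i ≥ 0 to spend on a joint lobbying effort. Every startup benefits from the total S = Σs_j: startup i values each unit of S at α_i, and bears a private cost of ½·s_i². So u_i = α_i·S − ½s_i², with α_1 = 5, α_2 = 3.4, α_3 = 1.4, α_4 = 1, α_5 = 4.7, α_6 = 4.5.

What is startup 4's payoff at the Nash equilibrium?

Startup i's FOC: ∂u_i/∂s_i = α_i − s_i = 0, so s_i* = α_i.
NE contributions = (5, 3.4, 1.4, 1, 4.7, 4.5); S = 20.
u_4 = α_4·S − ½·(s_4)² = 1·20 − ½·1² = 19.5.

19.5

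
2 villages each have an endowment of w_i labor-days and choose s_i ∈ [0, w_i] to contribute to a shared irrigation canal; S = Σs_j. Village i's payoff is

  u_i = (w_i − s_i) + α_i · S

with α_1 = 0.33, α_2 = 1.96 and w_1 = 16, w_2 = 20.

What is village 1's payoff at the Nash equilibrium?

∂u_i/∂s_i = α_i − 1, so village i contributes w_i if α_i > 1, else 0.
α_i > 1 for i ∈ {2}; NE contributions (0, 20), S = 20.
u_1 = (16 − 0) + 0.33·20 = 22.6.

22.6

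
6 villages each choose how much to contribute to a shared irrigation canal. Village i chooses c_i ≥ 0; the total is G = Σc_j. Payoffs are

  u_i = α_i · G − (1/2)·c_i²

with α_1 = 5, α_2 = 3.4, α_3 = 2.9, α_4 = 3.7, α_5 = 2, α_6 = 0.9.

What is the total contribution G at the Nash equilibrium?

17.9

Village i's FOC: ∂u_i/∂c_i = α_i − c_i = 0, so c_i* = α_i.
NE contributions = (5, 3.4, 2.9, 3.7, 2, 0.9); G = 17.9.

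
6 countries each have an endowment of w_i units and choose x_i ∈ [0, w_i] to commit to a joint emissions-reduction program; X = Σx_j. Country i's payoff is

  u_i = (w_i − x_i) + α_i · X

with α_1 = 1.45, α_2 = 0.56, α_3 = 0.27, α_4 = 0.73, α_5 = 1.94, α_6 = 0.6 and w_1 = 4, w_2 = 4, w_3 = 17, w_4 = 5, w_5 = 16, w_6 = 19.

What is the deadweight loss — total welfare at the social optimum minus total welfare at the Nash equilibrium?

204.75

∂u_i/∂x_i = α_i − 1, so country i contributes w_i if α_i > 1, else 0.
α_i > 1 for i ∈ {1, 5}; NE contributions (4, 0, 0, 0, 16, 0), X = 20.
W^NE = Σw_i − X^NE + (Σα_i)·X^NE = 65 + 4.55·20 = 156.
Planner: ∂(Σu_j)/∂x_i = Σα_j − 1 = 4.55 > 0, so everyone contributes w_i; X^SO = 65, W^SO = 65 + 4.55·65 = 360.75.
Deadweight loss = 204.75.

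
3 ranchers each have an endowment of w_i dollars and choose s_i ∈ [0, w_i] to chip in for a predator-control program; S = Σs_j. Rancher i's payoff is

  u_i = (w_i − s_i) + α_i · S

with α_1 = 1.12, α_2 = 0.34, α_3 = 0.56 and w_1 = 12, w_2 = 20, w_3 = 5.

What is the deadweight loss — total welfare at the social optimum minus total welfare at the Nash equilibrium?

25.5

∂u_i/∂s_i = α_i − 1, so rancher i contributes w_i if α_i > 1, else 0.
α_i > 1 for i ∈ {1}; NE contributions (12, 0, 0), S = 12.
W^NE = Σw_i − S^NE + (Σα_i)·S^NE = 37 + 1.02·12 = 49.24.
Planner: ∂(Σu_j)/∂s_i = Σα_j − 1 = 1.02 > 0, so everyone contributes w_i; S^SO = 37, W^SO = 37 + 1.02·37 = 74.74.
Deadweight loss = 25.5.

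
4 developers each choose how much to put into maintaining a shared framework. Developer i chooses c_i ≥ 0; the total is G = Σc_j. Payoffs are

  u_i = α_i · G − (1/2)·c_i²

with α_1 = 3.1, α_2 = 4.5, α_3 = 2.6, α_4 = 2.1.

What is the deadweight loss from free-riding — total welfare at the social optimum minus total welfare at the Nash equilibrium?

Developer i's FOC: ∂u_i/∂c_i = α_i − c_i = 0, so c_i* = α_i.
NE contributions = (3.1, 4.5, 2.6, 2.1); G = 12.3.
W^NE = (Σα)·G − ½Σα_i² = 12.3² − ½·41.03 = 130.775.
Planner sets c_i = Σα_j = 12.3 for every i, so G^SO = 4·12.3 = 49.2.
W^SO = (Σα)·G^SO − ½·4·(Σα)² = (4/2)·12.3² = 302.58.
Deadweight loss = W^SO − W^NE = 171.805.

171.805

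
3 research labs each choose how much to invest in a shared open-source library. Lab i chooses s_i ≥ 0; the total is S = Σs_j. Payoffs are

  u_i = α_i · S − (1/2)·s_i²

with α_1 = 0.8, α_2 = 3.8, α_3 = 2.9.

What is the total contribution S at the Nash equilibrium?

Lab i's FOC: ∂u_i/∂s_i = α_i − s_i = 0, so s_i* = α_i.
NE contributions = (0.8, 3.8, 2.9); S = 7.5.

7.5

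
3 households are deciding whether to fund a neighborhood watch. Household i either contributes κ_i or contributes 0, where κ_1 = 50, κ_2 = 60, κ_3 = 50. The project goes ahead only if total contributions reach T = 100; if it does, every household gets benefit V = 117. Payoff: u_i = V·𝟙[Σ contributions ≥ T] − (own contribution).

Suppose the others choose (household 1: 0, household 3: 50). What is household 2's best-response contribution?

Others' total = 50. Contributing 60 brings total to 110 ≥ 100: gain V − κ_2 = 57.
Best response: 60.

60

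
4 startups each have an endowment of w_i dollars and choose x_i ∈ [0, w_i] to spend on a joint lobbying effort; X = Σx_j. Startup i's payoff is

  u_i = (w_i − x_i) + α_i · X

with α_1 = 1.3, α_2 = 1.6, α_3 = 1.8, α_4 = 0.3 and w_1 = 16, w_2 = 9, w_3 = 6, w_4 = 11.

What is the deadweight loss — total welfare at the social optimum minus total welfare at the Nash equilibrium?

44

∂u_i/∂x_i = α_i − 1, so startup i contributes w_i if α_i > 1, else 0.
α_i > 1 for i ∈ {1, 2, 3}; NE contributions (16, 9, 6, 0), X = 31.
W^NE = Σw_i − X^NE + (Σα_i)·X^NE = 42 + 4·31 = 166.
Planner: ∂(Σu_j)/∂x_i = Σα_j − 1 = 4 > 0, so everyone contributes w_i; X^SO = 42, W^SO = 42 + 4·42 = 210.
Deadweight loss = 44.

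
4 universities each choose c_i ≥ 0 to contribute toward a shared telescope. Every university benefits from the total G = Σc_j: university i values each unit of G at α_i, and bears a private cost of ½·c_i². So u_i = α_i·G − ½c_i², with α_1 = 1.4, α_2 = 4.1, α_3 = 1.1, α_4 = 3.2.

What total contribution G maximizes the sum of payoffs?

39.2

Planner FOC: ∂(Σu_j)/∂c_i = (Σα_j) − c_i = 0, so c_i^SO = Σα_j = 9.8 for every i; G^SO = 39.2.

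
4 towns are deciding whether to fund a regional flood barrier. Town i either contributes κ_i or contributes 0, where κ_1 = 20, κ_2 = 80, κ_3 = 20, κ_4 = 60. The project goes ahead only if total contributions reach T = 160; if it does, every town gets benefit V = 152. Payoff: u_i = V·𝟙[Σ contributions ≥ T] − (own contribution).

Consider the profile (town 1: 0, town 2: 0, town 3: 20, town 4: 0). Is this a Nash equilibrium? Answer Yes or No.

No

Total = 20 < 160: not provided.
Town 1 (pledges 0, payoff 0): pledging 20 → total 40, payoff -20. No gain.
Town 2 (pledges 0, payoff 0): pledging 80 → total 100, payoff -80. No gain.
Town 3 (pledges 20, payoff -20): dropping to 0 → total 0, payoff 0. Profitable deviation.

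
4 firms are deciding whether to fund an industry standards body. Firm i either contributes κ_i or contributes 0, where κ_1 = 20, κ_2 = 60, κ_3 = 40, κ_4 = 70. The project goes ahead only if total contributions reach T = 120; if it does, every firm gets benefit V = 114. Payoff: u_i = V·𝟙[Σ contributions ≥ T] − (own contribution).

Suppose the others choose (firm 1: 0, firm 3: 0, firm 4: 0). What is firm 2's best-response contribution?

Others' total = 0. Even contributing 60 gives 60 < 120: no benefit either way.
Best response: 0.

0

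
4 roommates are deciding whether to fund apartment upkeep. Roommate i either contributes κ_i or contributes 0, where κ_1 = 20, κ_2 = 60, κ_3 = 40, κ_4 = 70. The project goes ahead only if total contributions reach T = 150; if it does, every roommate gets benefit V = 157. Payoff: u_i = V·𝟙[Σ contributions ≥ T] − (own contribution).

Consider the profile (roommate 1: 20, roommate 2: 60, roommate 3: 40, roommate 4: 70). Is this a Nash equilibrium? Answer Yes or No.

No

Total = 190 ≥ 150: provided.
Roommate 1 (pledges 20, payoff 137): dropping to 0 → total 170, payoff 157. Profitable deviation.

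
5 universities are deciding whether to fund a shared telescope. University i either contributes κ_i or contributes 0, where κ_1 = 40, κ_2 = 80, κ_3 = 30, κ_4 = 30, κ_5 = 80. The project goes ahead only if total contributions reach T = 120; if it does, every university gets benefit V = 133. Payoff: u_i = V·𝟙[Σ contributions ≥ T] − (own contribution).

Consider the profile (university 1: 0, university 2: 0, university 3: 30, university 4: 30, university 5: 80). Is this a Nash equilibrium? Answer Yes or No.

Yes

Total = 140 ≥ 120: provided.
University 1 (pledges 0, payoff 133): pledging 40 → total 180, payoff 93. No gain.
University 2 (pledges 0, payoff 133): pledging 80 → total 220, payoff 53. No gain.
University 3 (pledges 30, payoff 103): dropping to 0 → total 110, payoff 0. No gain.
University 4 (pledges 30, payoff 103): dropping to 0 → total 110, payoff 0. No gain.
University 5 (pledges 80, payoff 53): dropping to 0 → total 60, payoff 0. No gain.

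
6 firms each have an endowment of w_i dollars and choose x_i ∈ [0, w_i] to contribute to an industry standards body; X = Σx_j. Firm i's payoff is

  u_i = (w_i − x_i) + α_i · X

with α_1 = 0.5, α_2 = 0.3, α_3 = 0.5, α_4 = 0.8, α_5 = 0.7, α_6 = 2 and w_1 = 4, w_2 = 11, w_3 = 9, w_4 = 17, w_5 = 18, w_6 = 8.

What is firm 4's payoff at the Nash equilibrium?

23.4

∂u_i/∂x_i = α_i − 1, so firm i contributes w_i if α_i > 1, else 0.
α_i > 1 for i ∈ {6}; NE contributions (0, 0, 0, 0, 0, 8), X = 8.
u_4 = (17 − 0) + 0.8·8 = 23.4.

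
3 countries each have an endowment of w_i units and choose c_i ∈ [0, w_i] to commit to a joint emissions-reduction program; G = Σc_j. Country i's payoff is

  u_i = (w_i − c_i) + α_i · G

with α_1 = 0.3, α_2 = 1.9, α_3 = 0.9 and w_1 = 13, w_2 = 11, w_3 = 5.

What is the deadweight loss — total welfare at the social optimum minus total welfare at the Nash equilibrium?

37.8

∂u_i/∂c_i = α_i − 1, so country i contributes w_i if α_i > 1, else 0.
α_i > 1 for i ∈ {2}; NE contributions (0, 11, 0), G = 11.
W^NE = Σw_i − G^NE + (Σα_i)·G^NE = 29 + 2.1·11 = 52.1.
Planner: ∂(Σu_j)/∂c_i = Σα_j − 1 = 2.1 > 0, so everyone contributes w_i; G^SO = 29, W^SO = 29 + 2.1·29 = 89.9.
Deadweight loss = 37.8.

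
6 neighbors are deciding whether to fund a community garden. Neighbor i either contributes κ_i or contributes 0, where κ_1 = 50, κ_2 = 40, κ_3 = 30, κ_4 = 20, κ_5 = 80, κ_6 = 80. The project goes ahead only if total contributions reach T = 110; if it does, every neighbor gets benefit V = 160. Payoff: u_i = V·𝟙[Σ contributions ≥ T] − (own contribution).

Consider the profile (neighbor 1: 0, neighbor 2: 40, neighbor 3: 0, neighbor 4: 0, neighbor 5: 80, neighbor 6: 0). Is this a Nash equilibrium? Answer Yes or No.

Total = 120 ≥ 110: provided.
Neighbor 1 (pledges 0, payoff 160): pledging 50 → total 170, payoff 110. No gain.
Neighbor 2 (pledges 40, payoff 120): dropping to 0 → total 80, payoff 0. No gain.
Neighbor 3 (pledges 0, payoff 160): pledging 30 → total 150, payoff 130. No gain.
Neighbor 4 (pledges 0, payoff 160): pledging 20 → total 140, payoff 140. No gain.
Neighbor 5 (pledges 80, payoff 80): dropping to 0 → total 40, payoff 0. No gain.
Neighbor 6 (pledges 0, payoff 160): pledging 80 → total 200, payoff 80. No gain.

Yes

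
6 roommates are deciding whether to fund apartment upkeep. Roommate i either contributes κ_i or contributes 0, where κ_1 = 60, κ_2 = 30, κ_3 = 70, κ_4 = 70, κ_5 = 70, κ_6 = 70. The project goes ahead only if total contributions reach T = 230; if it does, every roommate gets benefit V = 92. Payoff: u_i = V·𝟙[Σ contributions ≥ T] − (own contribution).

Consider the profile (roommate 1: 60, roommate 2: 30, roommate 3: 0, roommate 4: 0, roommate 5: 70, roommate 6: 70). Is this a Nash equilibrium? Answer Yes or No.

Yes

Total = 230 ≥ 230: provided.
Roommate 1 (pledges 60, payoff 32): dropping to 0 → total 170, payoff 0. No gain.
Roommate 2 (pledges 30, payoff 62): dropping to 0 → total 200, payoff 0. No gain.
Roommate 3 (pledges 0, payoff 92): pledging 70 → total 300, payoff 22. No gain.
Roommate 4 (pledges 0, payoff 92): pledging 70 → total 300, payoff 22. No gain.
Roommate 5 (pledges 70, payoff 22): dropping to 0 → total 160, payoff 0. No gain.
Roommate 6 (pledges 70, payoff 22): dropping to 0 → total 160, payoff 0. No gain.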